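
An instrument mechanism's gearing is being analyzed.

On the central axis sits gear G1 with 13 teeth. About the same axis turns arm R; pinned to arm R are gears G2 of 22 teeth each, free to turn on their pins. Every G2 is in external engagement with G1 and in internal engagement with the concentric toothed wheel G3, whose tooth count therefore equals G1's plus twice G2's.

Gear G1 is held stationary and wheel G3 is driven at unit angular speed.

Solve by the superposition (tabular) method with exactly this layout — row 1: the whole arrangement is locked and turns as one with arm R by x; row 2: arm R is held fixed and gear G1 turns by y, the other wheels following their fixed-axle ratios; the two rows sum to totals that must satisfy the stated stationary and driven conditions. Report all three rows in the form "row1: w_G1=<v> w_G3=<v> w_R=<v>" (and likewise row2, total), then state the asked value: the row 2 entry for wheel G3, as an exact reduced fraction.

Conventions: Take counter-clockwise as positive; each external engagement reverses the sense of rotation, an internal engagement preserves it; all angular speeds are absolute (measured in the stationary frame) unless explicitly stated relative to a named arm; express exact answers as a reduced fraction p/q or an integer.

row1: w_G1=57/70 w_G3=57/70 w_R=57/70
row2: w_G1=-57/70 w_G3=13/70 w_R=0
total: w_G1=0 w_G3=1 w_R=57/70
asked value: 13/70

topology: planetary set — G1 13T / G2 22T / G3 57T, arm = carrier (Willis)
row 1 — lock + rotate with arm: ω_sun = ω_ring = ω_arm = x
superposition row 2 [arm held]: sun y, ring −(13/57)·y, arm 0
boundary: total ω_sun = x + y = 0 and total ω_ring = x − (13/57)·y = 1  ⇒  y = -57/70, x = 57/70
row 2 ring = −(13/57)·(-57/70) = 13/70
totals (row 1 + row 2): sun 57/70 + (-57/70) = 0, ring 57/70 + 13/70 = 1, arm 57/70 + 0 = 57/70
asked cell (row2, ring) = 13/70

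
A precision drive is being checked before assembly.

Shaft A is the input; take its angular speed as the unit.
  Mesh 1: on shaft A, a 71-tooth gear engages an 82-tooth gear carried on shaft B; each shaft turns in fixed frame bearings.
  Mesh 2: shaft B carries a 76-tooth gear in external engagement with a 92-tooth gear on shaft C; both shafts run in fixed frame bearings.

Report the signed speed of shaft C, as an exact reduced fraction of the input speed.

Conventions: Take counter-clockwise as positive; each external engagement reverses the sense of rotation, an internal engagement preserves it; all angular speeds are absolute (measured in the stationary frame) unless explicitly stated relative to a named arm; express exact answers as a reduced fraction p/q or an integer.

2-mesh fixed-axis compound train (all bearings frame-fixed)
mesh 1 [71T→82T]: |ω|/ω_in = 1×71/82 = 71/82, sense flips to −
mesh 2 [76T→92T]: |ω|/ω_in = (71/82)×76/92 = 1349/1886, sense flips to +
signed output speed (× input speed) = 1349/1886

1349/1886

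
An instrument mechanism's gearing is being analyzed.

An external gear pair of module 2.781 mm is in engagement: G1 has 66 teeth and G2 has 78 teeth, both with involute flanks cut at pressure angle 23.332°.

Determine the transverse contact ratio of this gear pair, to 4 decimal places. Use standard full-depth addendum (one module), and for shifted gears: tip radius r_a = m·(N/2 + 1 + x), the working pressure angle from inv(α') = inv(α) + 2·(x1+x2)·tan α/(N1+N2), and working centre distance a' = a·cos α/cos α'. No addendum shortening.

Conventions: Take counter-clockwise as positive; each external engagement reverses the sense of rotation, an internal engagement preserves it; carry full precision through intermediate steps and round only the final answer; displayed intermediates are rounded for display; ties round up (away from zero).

topology: single-mesh involute geometry — m = 2.781, 66T/78T pair
base radii: r_b1 = 84.268293, r_b2 = 99.589800
tip radii: r_a1 = 94.554000, r_a2 = 111.240000
no profile shift: α' = α, a' = a
action lengths: √(r_a1²−r_b1²) = 42.887222, √(r_a2²−r_b2²) = 49.560158
base pitch p_b = π·m·cos α = 8.022323
CR = (42.887222 + 49.560158 − 200.232000·sin 23.33200°)/8.022323 = 1.638405
contact ratio ≈ 1.6384

1.6384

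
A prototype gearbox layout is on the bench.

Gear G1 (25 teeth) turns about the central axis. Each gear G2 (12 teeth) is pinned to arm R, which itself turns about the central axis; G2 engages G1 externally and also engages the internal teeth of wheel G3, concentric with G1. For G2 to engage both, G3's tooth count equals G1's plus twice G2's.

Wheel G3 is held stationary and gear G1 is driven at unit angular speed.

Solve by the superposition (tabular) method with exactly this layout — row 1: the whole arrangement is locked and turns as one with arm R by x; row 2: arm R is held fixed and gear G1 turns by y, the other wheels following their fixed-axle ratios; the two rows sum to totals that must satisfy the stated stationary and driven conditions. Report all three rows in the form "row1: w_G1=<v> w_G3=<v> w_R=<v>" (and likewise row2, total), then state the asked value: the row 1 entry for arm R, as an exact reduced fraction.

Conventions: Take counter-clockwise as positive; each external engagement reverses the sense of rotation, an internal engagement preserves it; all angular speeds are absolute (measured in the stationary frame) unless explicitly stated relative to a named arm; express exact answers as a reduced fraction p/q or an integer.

planetary set (25T centre, 12T on arm, 49T internal) — Willis relation
row 1 — lock + rotate with arm: ω_sun = ω_ring = ω_arm = x
row 2 — arm fixed, fixed-axis ratios: sun y, ring −(25/49)·y, arm 0
boundary: total ω_ring = x − (25/49)·y = 0 and total ω_sun = x + y = 1  ⇒  y = 49/74, x = 25/74
row 2 ring = −(25/49)·49/74 = -25/74
totals (row 1 + row 2): sun 25/74 + 49/74 = 1, ring 25/74 + (-25/74) = 0, arm 25/74 + 0 = 25/74
asked cell (row1, arm) = 25/74

row1: w_G1=25/74 w_G3=25/74 w_R=25/74
row2: w_G1=49/74 w_G3=-25/74 w_R=0
total: w_G1=1 w_G3=0 w_R=25/74
asked value: 25/74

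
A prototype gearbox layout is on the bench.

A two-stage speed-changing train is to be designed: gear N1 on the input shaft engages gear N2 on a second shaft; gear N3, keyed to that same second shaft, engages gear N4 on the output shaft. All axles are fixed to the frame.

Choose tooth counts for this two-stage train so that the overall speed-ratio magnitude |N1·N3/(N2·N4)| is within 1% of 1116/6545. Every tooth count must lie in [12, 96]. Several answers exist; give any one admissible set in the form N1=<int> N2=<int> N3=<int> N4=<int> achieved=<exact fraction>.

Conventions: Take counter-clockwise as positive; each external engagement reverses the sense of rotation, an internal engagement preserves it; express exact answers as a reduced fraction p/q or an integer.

topology: fixed-axis compound train — 2 stages, target 1116/6545
target = 1116/6545 in lowest terms: an exact hit needs N1·N3 = k·1116 and N2·N4 = k·6545 for one integer k, every count in [12, 96]; additionally prefer no 1:1 stage (N1 ≠ N2, N3 ≠ N4)
k = 1: N1·N3 = 1116 = 12·93, N2·N4 = 6545 = 77·85
achieved = 12·93/(77·85) = 1116/6545; |achieved − target| = 0 ≤ 279/163625 ✓

N1=12 N2=77 N3=93 N4=85 achieved=1116/6545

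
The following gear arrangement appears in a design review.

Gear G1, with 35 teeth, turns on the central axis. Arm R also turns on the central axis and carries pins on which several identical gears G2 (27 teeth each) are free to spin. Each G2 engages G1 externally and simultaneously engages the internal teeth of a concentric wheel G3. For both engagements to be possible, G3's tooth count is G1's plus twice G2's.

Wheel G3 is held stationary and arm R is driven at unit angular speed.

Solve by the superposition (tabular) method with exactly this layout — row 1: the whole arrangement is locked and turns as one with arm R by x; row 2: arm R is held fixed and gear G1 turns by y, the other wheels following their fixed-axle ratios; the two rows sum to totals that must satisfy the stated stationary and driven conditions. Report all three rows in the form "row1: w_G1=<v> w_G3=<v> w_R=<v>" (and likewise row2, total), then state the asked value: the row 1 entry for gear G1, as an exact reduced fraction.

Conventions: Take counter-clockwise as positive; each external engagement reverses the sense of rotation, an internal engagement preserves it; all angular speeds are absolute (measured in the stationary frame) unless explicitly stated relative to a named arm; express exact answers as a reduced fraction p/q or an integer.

row1: w_G1=1 w_G3=1 w_R=1
row2: w_G1=89/35 w_G3=-1 w_R=0
total: w_G1=124/35 w_G3=0 w_R=1
asked value: 1

planetary set (35T centre, 27T on arm, 89T internal) — Willis relation
row 1 (train locked, turned with arm): all members turn x
row 2 (arm held, sun turns y): ω_ring = −(35/89)·y, ω_arm = 0
boundary: total ω_ring = x − (35/89)·y = 0 and total ω_arm = x = 1  ⇒  y = 89/35, x = 1
row 2 ring = −(35/89)·89/35 = -1
totals (row 1 + row 2): sun 1 + 89/35 = 124/35, ring 1 + (-1) = 0, arm 1 + 0 = 1
asked cell (row1, sun) = 1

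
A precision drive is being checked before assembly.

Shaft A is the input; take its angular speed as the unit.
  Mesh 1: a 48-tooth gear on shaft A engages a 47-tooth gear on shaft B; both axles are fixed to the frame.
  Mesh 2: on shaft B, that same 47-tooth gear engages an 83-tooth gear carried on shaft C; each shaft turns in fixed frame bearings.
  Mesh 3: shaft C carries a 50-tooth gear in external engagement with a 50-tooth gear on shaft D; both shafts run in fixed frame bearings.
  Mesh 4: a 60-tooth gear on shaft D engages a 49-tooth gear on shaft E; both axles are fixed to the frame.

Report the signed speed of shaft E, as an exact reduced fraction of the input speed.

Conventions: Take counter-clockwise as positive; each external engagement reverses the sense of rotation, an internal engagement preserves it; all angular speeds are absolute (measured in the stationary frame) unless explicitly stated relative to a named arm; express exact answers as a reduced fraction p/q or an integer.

4-mesh fixed-axis compound train (all bearings frame-fixed)
mesh 1 [48T→47T]: |ω|/ω_in = 1×48/47 = 48/47, sense flips to −
mesh 2 [47T→83T]: |ω|/ω_in = (48/47)×47/83 = 48/83, sense flips to +
mesh 3 [50T→50T]: |ω|/ω_in = (48/83)×50/50 = 48/83, sense flips to −
mesh 4 [60T→49T]: |ω|/ω_in = (48/83)×60/49 = 2880/4067, sense flips to +
signed output speed (× input speed) = 2880/4067

2880/4067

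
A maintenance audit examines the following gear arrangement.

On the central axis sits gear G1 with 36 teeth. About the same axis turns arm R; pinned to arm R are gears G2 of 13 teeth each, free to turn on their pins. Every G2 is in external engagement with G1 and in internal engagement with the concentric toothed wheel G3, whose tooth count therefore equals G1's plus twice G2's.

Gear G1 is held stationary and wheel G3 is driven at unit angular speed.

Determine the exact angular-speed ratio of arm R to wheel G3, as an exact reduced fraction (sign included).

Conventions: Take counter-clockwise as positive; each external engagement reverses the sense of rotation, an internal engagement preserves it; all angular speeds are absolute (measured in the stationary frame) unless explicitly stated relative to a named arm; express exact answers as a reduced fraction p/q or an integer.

topology: planetary set — G1 36T / G2 13T / G3 62T, arm = carrier (Willis)
ring teeth: 36 + 2·13 = 62
36(ω_sun−ω_arm) = −62(ω_ring−ω_arm),  ω_sun = 0, ω_ring = 1
36(0−ω_arm) = −62(1−ω_arm)  ⇒  98·ω_arm = 62  ⇒  ω_arm = 31/49
ω_out/ω_in = 31/49

31/49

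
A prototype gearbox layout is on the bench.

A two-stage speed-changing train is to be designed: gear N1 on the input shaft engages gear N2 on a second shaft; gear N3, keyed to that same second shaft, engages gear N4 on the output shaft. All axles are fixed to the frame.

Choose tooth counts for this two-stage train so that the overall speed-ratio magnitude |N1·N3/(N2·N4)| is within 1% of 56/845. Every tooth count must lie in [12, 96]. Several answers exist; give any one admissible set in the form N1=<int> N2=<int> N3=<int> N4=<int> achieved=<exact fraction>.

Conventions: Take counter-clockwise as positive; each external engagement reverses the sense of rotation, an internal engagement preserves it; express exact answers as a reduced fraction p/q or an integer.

design class (target 56/845): fixed-axis compound train
target = 56/845 in lowest terms: an exact hit needs N1·N3 = k·56 and N2·N4 = k·845 for one integer k, every count in [12, 96]; additionally prefer no 1:1 stage (N1 ≠ N2, N3 ≠ N4)
k = 1…2: no 1:1-free in-range split of k·56 and k·845 into factor pairs; take k = 3
k = 3: N1·N3 = 168 = 12·14, N2·N4 = 2535 = 39·65
achieved = 12·14/(39·65) = 56/845; |achieved − target| = 0 ≤ 14/21125 ✓

N1=12 N2=39 N3=14 N4=65 achieved=56/845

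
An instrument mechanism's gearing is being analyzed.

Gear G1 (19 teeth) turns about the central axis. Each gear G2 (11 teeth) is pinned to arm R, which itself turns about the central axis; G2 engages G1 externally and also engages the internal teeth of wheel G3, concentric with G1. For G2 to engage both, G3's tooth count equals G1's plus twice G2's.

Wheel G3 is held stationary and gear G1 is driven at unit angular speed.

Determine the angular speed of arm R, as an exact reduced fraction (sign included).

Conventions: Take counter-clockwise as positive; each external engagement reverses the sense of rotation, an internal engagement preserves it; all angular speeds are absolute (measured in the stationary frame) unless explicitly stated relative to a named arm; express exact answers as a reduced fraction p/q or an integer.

19/60

class = planetary set [G3 = 19+2·11 = 41; Willis about the carrier]
ring teeth: 19 + 2·11 = 41
19(ω_sun−ω_arm) = −41(ω_ring−ω_arm),  ω_ring = 0, ω_sun = 1
19(1−ω_arm) = −41(0−ω_arm)  ⇒  60·ω_arm = 19  ⇒  ω_arm = 19/60
exact speed ratio = 19/60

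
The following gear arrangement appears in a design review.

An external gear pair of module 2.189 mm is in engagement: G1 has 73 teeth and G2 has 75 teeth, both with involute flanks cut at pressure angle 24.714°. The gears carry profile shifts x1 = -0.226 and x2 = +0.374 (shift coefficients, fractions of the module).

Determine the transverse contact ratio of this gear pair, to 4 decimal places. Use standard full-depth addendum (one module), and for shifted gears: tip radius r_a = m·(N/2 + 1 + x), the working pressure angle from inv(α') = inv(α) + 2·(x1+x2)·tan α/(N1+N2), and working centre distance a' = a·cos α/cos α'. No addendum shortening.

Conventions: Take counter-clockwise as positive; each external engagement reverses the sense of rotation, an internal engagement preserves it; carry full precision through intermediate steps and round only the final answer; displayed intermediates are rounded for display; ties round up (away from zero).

1.5655

class = single-mesh tooth geometry [involute pair 73T × 75T, m = 2.189]
base radii: r_b1 = 72.580280, r_b2 = 74.568781
tip radii: r_a1 = 81.592786, r_a2 = 85.095186
inv(α') = inv(24.714°) + 2·(-0.226+0.374)·tan α/(73+75) = 0.02982450  ⇒  α' = 24.96018°
a' = a·cos α / cos α' = 161.9860·cos 24.714°/cos 24.96018° = 162.308464
action lengths: √(r_a1²−r_b1²) = 37.275805, √(r_a2²−r_b2²) = 40.996189
base pitch p_b = π·m·cos α = 6.247060
CR = (37.275805 + 40.996189 − 162.308464·sin 24.96018°)/6.247060 = 1.565492
contact ratio ≈ 1.5655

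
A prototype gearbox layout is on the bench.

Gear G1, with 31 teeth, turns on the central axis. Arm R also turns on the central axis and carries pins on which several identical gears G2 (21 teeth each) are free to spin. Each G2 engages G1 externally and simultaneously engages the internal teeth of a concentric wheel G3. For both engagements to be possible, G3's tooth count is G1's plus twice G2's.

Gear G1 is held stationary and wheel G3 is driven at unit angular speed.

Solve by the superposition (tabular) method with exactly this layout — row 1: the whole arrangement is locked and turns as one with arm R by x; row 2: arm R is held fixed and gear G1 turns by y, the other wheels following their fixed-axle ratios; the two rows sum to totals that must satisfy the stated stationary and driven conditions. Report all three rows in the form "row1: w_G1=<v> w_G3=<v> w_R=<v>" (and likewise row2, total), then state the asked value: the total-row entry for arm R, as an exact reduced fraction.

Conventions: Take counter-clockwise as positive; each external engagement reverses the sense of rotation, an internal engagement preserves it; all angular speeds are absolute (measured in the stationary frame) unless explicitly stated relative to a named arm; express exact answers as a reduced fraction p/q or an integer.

row1: w_G1=73/104 w_G3=73/104 w_R=73/104
row2: w_G1=-73/104 w_G3=31/104 w_R=0
total: w_G1=0 w_G3=1 w_R=73/104
asked value: 73/104

planetary set (31T centre, 21T on arm, 73T internal) — Willis relation
row 1 (train locked, turned with arm): all members turn x
superposition row 2 [arm held]: sun y, ring −(31/73)·y, arm 0
boundary: total ω_sun = x + y = 0 and total ω_ring = x − (31/73)·y = 1  ⇒  y = -73/104, x = 73/104
row 2 ring = −(31/73)·(-73/104) = 31/104
totals (row 1 + row 2): sun 73/104 + (-73/104) = 0, ring 73/104 + 31/104 = 1, arm 73/104 + 0 = 73/104
asked cell (total, arm) = 73/104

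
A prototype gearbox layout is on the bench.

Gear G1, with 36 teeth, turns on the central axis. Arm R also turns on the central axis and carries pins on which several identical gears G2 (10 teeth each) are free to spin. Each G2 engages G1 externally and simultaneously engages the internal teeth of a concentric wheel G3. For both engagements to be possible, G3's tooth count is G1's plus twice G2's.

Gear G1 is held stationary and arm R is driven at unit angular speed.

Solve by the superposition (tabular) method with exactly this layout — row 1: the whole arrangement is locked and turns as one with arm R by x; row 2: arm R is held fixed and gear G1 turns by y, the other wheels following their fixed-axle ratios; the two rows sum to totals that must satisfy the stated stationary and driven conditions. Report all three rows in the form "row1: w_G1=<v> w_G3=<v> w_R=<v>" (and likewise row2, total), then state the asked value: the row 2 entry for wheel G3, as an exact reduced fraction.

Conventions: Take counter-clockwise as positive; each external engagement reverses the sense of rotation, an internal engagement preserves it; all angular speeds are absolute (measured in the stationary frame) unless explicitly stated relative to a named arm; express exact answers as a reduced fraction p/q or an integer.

topology: planetary set — G1 36T / G2 10T / G3 56T, arm = carrier (Willis)
row 1 (train locked, turned with arm): all members turn x
superposition row 2 [arm held]: sun y, ring −(36/56)·y, arm 0
boundary: total ω_sun = x + y = 0 and total ω_arm = x = 1  ⇒  y = -1, x = 1
row 2 ring = −(36/56)·(-1) = 9/14
totals (row 1 + row 2): sun 1 + (-1) = 0, ring 1 + 9/14 = 23/14, arm 1 + 0 = 1
asked cell (row2, ring) = 9/14

row1: w_G1=1 w_G3=1 w_R=1
row2: w_G1=-1 w_G3=9/14 w_R=0
total: w_G1=0 w_G3=23/14 w_R=1
asked value: 9/14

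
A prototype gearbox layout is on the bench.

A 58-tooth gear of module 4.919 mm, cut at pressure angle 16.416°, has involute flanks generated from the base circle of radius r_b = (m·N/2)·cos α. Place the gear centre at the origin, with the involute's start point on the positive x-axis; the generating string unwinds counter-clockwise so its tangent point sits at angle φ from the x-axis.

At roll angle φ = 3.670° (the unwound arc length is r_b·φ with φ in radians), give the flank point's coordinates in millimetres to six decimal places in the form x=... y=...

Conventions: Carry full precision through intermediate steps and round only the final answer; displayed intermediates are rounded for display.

x=137.116267 y=0.011982

class = single-mesh tooth geometry [base-circle involute, m = 4.919, 58T]
pitch radius r_p = m·N/2 = 4.919·58/2 = 142.651000
base radius r_b = r_p·cos α = 142.651000·cos 16.416° = 136.835845
roll angle φ = 3.670° = 0.06405358 rad
x = r_b·(cos φ + φ·sin φ) = 137.116267
y = r_b·(sin φ − φ·cos φ) = 0.011982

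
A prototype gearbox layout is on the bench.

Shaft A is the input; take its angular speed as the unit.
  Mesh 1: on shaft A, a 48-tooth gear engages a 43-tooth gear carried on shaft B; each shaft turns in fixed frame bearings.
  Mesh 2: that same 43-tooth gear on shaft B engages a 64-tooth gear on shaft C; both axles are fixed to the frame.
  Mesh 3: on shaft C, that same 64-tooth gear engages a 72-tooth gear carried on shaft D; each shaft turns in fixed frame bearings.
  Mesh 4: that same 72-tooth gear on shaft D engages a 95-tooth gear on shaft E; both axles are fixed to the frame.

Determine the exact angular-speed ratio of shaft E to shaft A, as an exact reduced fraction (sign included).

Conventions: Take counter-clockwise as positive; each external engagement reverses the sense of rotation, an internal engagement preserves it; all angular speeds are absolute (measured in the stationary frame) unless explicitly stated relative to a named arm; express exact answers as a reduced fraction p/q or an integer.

class = fixed-axis compound train [4 meshes; 4 ratios multiply, 4 sense flips]
mesh 1 [48T→43T]: running ratio 48/43, sense −
mesh 2 [43T→64T]: running ratio 3/4, sense +
mesh 3 [64T→72T]: running ratio 2/3, sense −
mesh 4 [72T→95T]: running ratio 48/95, sense +
ω_out/ω_in = 48/95

48/95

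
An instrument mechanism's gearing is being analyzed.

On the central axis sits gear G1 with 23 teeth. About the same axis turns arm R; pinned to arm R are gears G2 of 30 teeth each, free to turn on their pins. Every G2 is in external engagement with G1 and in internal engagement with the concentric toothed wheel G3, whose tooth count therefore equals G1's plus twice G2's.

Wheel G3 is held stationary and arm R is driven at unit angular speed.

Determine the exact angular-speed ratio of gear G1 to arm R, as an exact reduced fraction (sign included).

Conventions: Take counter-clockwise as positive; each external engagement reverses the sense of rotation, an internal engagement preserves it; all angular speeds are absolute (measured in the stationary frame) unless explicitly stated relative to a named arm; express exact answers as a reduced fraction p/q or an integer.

planetary set (23T centre, 30T on arm, 83T internal) — Willis relation
ring teeth: 23 + 2·30 = 83
23(ω_sun−ω_arm) = −83(ω_ring−ω_arm),  ω_ring = 0, ω_arm = 1
ω_sun = 1 − (83/23)(0−1) = 106/23
ω_out/ω_in = 106/23

106/23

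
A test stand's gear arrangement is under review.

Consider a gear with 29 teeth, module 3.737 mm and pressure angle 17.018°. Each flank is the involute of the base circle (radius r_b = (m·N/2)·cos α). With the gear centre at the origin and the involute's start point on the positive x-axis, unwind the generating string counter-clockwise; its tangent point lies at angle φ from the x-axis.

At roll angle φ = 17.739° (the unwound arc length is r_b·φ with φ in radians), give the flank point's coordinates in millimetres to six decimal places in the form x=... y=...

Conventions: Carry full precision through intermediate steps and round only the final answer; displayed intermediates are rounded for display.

x=54.237932 y=0.507663

topology: single-mesh involute geometry — m = 3.737, N = 29
pitch radius r_p = m·N/2 = 3.737·29/2 = 54.186500
base radius r_b = r_p·cos α = 54.186500·cos 17.018° = 51.813828
roll angle φ = 17.739° = 0.30960396 rad
x = r_b·(cos φ + φ·sin φ) = 54.237932
y = r_b·(sin φ − φ·cos φ) = 0.507663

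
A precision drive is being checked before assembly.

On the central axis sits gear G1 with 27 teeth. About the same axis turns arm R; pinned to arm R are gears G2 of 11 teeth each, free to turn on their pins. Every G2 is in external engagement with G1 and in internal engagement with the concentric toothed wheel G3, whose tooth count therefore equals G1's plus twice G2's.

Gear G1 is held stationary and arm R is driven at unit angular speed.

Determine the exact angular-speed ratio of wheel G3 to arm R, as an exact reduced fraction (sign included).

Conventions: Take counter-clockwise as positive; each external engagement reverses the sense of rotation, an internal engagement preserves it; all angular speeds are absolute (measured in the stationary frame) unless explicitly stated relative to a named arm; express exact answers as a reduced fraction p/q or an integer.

76/49

recognized (axles ride arm R): planetary set, 27/11/49 teeth
ring teeth: 27 + 2·11 = 49
27(ω_sun−ω_arm) = −49(ω_ring−ω_arm),  ω_sun = 0, ω_arm = 1
ω_ring = 1 − (27/49)(0−1) = 76/49
ω_out/ω_in = 76/49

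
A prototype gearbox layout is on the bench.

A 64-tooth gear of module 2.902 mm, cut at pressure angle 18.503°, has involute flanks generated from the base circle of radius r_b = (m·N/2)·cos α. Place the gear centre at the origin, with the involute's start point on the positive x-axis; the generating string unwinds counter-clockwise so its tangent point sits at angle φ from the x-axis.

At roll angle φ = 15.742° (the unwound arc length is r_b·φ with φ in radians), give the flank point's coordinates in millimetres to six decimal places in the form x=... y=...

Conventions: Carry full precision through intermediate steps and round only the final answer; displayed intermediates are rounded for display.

single-mesh involute tooth geometry (64T wheel at module 2.902)
pitch radius r_p = m·N/2 = 2.902·64/2 = 92.864000
base radius r_b = r_p·cos α = 92.864000·cos 18.503° = 88.063585
roll angle φ = 15.742° = 0.27474973 rad
x = r_b·(cos φ + φ·sin φ) = 91.324967
y = r_b·(sin φ − φ·cos φ) = 0.604234

x=91.324967 y=0.604234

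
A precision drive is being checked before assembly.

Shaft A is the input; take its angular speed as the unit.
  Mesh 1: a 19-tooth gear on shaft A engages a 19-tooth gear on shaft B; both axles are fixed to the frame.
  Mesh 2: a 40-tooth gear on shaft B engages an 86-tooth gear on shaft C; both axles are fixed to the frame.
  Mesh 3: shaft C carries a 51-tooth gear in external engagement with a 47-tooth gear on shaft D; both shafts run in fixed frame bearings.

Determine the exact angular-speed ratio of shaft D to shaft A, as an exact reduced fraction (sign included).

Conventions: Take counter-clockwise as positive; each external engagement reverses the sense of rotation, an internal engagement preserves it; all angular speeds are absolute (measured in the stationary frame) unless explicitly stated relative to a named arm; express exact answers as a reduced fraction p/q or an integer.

-1020/2021

class = fixed-axis compound train [3 meshes; 3 ratios multiply, 3 sense flips]
mesh 1 [19T→19T]: running ratio 1, sense −
mesh 2 [40T→86T]: running ratio 20/43, sense +
mesh 3 [51T→47T]: running ratio 1020/2021, sense −
ω_out/ω_in = -1020/2021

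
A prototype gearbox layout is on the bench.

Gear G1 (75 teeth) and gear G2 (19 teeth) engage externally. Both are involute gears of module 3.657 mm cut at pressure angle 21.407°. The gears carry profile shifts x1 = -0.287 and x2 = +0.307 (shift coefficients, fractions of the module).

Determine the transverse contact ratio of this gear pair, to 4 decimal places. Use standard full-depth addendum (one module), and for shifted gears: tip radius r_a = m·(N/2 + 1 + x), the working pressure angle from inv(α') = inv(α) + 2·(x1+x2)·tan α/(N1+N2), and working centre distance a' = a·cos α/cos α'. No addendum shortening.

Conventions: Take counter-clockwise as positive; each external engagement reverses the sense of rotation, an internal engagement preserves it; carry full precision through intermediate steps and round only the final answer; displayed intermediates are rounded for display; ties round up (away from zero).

1.5506

recognized (one external pair, fixed centres): single-mesh tooth geometry, m = 3.657, N1 = 75, N2 = 19
base radii: r_b1 = 127.676553, r_b2 = 32.344727
tip radii: r_a1 = 139.744941, r_a2 = 39.521199
inv(α') = inv(21.407°) + 2·(-0.287+0.307)·tan α/(75+19) = 0.01858085  ⇒  α' = 21.46899°
a' = a·cos α / cos α' = 171.8790·cos 21.407°/cos 21.46899° = 171.952039
action lengths: √(r_a1²−r_b1²) = 56.809739, √(r_a2²−r_b2²) = 22.709994
base pitch p_b = π·m·cos α = 10.696206
CR = (56.809739 + 22.709994 − 171.952039·sin 21.46899°)/10.696206 = 1.550614
contact ratio ≈ 1.5506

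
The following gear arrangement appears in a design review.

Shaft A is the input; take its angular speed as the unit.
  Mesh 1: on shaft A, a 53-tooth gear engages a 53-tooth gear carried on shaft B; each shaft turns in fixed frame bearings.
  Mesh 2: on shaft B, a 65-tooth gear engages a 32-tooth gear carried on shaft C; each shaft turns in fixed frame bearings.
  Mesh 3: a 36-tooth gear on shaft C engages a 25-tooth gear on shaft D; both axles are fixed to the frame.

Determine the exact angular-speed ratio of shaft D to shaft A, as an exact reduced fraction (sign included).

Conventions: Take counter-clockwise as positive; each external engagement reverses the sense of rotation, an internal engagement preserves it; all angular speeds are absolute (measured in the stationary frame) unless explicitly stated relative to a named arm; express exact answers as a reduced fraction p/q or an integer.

class = fixed-axis compound train [3 meshes; 3 ratios multiply, 3 sense flips]
mesh 1 [53T→53T]: running ratio 1, sense −
mesh 2 [65T→32T]: running ratio 65/32, sense +
mesh 3 [36T→25T]: running ratio 117/40, sense −
ω_out/ω_in = -117/40

-117/40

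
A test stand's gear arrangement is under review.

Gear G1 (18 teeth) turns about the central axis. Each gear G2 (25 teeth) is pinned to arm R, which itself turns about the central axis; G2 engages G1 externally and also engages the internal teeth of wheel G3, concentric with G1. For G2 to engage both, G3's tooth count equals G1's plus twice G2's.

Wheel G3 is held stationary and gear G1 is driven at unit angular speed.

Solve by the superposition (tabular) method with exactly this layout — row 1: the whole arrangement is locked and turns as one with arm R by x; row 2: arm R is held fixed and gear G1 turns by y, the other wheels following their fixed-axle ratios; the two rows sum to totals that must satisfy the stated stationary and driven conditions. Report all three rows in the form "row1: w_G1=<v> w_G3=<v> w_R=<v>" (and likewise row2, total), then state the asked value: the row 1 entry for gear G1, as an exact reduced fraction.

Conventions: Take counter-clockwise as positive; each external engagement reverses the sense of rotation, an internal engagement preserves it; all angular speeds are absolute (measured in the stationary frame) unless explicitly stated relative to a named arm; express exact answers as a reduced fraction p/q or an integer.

row1: w_G1=9/43 w_G3=9/43 w_R=9/43
row2: w_G1=34/43 w_G3=-9/43 w_R=0
total: w_G1=1 w_G3=0 w_R=9/43
asked value: 9/43

topology: planetary set — G1 18T / G2 25T / G3 68T, arm = carrier (Willis)
row 1: whole set turns with the arm by x
superposition row 2 [arm held]: sun y, ring −(18/68)·y, arm 0
boundary: total ω_ring = x − (18/68)·y = 0 and total ω_sun = x + y = 1  ⇒  y = 34/43, x = 9/43
row 2 ring = −(18/68)·34/43 = -9/43
totals (row 1 + row 2): sun 9/43 + 34/43 = 1, ring 9/43 + (-9/43) = 0, arm 9/43 + 0 = 9/43
asked cell (row1, sun) = 9/43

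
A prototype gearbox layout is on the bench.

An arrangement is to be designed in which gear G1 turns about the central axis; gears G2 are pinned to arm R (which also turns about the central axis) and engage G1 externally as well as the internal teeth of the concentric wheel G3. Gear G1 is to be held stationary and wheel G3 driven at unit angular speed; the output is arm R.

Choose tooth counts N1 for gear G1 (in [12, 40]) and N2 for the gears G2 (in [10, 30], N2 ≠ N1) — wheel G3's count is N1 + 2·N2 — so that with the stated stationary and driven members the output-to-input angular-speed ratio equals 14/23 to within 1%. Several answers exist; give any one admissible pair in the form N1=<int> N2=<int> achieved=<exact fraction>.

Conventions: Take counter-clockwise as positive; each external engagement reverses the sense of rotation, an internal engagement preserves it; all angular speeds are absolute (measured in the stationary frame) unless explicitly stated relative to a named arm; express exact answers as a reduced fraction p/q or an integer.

N1=36 N2=10 achieved=14/23

class = planetary set [ratio 14/23 wanted; Willis about the carrier]
Willis with ω_sun = 0: ω_arm/ω_ring = N3/(N1+N3); set equal to 14/23  ⇒  N3/N1 = (14/23)/(1 − 14/23) = 14/9
N3 = N1 + 2·N2  ⇒  N2/N1 = (N3/N1 − 1)/2 = (14/9 − 1)/2 = 5/18
smallest multiple with N1 ≥ 12 and N2 ≥ 10: k = 2  ⇒  N1 = 2·18 = 36, N2 = 2·5 = 10 (N1 ≤ 40, N2 ≤ 30, N2 ≠ N1 ✓), N3 = 36 + 2·10 = 56
check: N3/(N1+N3) with N1 = 36, N3 = 56 gives 14/23; |achieved − target| = 0 ≤ 7/1150 ✓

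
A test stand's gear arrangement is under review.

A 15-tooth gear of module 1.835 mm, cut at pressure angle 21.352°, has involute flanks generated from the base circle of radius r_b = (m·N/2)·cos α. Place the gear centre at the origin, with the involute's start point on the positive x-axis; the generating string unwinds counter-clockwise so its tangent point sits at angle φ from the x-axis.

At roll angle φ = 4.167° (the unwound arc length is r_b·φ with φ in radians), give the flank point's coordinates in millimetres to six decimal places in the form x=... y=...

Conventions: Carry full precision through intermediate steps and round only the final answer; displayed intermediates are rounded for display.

class = single-mesh tooth geometry [base-circle involute, m = 1.835, 15T]
pitch radius r_p = m·N/2 = 1.835·15/2 = 13.762500
base radius r_b = r_p·cos α = 13.762500·cos 21.352° = 12.817858
roll angle φ = 4.167° = 0.07272787 rad
x = r_b·(cos φ + φ·sin φ) = 12.851712
y = r_b·(sin φ − φ·cos φ) = 0.001643

x=12.851712 y=0.001643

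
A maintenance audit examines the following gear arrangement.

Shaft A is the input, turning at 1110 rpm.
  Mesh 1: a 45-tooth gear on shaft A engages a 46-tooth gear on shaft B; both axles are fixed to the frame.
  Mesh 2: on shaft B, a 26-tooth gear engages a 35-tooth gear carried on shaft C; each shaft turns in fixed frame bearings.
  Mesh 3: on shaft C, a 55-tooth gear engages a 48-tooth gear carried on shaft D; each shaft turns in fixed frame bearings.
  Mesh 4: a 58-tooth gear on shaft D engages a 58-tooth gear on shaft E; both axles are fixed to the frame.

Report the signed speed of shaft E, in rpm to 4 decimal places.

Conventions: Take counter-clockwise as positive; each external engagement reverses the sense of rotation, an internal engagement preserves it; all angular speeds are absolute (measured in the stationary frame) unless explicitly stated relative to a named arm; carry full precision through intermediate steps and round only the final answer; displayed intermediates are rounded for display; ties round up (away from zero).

+924.2818 rpm

topology: fixed-axis compound train — 4 meshes, A→E
mesh 1 [45T→46T]: ω = 1110.0000×45/46 = 1085.8696 rpm, sense flips to −
mesh 2 [26T→35T]: ω = 1085.8696×26/35 = 806.6460 rpm, sense flips to +
mesh 3 [55T→48T]: ω = 806.6460×55/48 = 924.2818 rpm, sense flips to −
mesh 4 [58T→58T]: ω = 924.2818×58/58 = 924.2818 rpm, sense flips to +
signed output speed = +924.2818 rpm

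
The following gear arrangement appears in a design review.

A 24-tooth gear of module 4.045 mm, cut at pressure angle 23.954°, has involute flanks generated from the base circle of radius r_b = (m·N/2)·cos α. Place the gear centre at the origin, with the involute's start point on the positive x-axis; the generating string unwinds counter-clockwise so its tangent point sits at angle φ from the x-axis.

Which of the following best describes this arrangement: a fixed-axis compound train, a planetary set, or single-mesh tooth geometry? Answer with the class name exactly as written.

topology: single-mesh involute geometry — m = 4.045, N = 24
classification: single-mesh tooth geometry

single-mesh tooth geometry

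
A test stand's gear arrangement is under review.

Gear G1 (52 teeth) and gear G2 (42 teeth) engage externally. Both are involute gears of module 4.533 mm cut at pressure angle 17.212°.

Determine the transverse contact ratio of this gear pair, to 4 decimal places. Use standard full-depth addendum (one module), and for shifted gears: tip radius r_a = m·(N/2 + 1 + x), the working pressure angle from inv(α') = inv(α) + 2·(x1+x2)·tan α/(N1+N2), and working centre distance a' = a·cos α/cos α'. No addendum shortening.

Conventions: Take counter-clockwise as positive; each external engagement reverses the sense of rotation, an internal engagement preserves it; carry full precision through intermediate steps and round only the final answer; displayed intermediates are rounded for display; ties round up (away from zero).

topology: single-mesh involute geometry — m = 4.533, 52T/42T pair
base radii: r_b1 = 112.579895, r_b2 = 90.929916
tip radii: r_a1 = 122.391000, r_a2 = 99.726000
no profile shift: α' = α, a' = a
action lengths: √(r_a1²−r_b1²) = 48.013790, √(r_a2²−r_b2²) = 40.951502
base pitch p_b = π·m·cos α = 13.603084
CR = (48.013790 + 40.951502 − 213.051000·sin 17.21200°)/13.603084 = 1.905581
contact ratio ≈ 1.9056

1.9056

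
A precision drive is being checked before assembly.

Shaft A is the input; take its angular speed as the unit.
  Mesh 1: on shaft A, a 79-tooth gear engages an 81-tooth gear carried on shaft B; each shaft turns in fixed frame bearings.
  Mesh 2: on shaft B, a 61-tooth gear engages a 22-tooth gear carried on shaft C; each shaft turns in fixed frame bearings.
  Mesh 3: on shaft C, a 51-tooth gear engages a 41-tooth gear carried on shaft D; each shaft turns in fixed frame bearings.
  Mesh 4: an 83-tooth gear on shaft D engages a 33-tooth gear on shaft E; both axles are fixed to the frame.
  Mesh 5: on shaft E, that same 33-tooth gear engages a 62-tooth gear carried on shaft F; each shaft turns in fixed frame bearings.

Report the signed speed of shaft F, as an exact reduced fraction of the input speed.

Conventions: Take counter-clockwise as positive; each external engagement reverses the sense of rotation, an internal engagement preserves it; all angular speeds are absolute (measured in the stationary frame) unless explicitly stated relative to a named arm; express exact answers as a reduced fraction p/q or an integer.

-6799609/1509948

5-mesh fixed-axis compound train (all bearings frame-fixed)
mesh 1 [79T→81T]: |ω|/ω_in = 1×79/81 = 79/81, sense flips to −
mesh 2 [61T→22T]: |ω|/ω_in = (79/81)×61/22 = 4819/1782, sense flips to +
mesh 3 [51T→41T]: |ω|/ω_in = (4819/1782)×51/41 = 81923/24354, sense flips to −
mesh 4 [83T→33T]: |ω|/ω_in = (81923/24354)×83/33 = 6799609/803682, sense flips to +
mesh 5 [33T→62T]: |ω|/ω_in = (6799609/803682)×33/62 = 6799609/1509948, sense flips to −
signed output speed (× input speed) = -6799609/1509948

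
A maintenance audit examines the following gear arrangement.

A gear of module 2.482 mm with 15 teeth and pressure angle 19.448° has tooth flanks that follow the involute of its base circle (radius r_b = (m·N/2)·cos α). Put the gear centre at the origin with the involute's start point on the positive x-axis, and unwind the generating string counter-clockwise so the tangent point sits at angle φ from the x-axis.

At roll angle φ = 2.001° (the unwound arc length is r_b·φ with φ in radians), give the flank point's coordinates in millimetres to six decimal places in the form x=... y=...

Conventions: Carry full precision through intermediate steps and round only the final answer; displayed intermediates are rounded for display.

x=17.563605 y=0.000249

class = single-mesh tooth geometry [base-circle involute, m = 2.482, 15T]
pitch radius r_p = m·N/2 = 2.482·15/2 = 18.615000
base radius r_b = r_p·cos α = 18.615000·cos 19.448° = 17.552904
roll angle φ = 2.001° = 0.03492404 rad
x = r_b·(cos φ + φ·sin φ) = 17.563605
y = r_b·(sin φ − φ·cos φ) = 0.000249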